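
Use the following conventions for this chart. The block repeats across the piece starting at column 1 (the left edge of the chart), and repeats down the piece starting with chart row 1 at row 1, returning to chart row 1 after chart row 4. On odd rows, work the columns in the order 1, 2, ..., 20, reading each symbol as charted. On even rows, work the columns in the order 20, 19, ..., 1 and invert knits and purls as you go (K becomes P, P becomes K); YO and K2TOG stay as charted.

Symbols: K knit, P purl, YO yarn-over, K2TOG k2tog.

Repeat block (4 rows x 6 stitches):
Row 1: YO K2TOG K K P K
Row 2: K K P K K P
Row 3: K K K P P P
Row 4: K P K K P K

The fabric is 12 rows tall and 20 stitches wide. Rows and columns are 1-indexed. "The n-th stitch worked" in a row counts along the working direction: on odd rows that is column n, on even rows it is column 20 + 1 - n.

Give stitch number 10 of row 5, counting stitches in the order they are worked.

Row 5 uses chart row ((5-1) mod 4)+1 = 1. Row 5 is odd, so RS.
Chart row 1 tiled across columns 1-20: YO K2TOG K K P K YO K2TOG K K P K YO K2TOG K K P K YO K2TOG
Right side: take the tiled row as-is (worked left to right from column 1).
Stitch 10 in working order -> K

Result:
K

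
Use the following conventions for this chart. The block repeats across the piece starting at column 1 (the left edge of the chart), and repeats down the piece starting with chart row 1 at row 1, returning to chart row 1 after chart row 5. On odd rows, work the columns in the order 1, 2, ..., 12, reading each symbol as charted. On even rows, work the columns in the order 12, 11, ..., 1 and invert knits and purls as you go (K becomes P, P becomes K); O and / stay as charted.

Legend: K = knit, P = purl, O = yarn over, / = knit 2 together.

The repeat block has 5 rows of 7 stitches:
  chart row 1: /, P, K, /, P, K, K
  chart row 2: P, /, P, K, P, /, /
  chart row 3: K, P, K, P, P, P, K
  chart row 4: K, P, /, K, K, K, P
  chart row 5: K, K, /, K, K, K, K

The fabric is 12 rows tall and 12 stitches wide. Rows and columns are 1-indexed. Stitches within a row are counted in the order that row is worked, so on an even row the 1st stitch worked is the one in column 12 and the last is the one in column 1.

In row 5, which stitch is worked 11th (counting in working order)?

== STITCH ==
K

Derivation:
Row 5: (5-1) mod 5 = 4, so use chart row 5. Odd row -> RS.
Chart row 5 tiled across columns 1-12: K K / K K K K K K / K K
RS: work column 1 to column 12, symbols as charted — the tiled row is the row as worked.
Stitch 11 in working order -> K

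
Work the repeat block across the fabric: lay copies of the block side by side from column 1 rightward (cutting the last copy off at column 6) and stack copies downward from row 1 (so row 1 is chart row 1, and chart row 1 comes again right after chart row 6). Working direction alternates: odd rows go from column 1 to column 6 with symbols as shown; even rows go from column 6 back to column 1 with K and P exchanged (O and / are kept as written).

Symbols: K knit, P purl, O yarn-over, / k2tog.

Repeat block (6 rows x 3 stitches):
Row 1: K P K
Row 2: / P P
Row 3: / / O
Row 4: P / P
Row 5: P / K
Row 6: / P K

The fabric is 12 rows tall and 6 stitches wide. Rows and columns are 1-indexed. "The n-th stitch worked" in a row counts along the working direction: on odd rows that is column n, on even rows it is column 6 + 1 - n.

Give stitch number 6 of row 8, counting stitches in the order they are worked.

Result:
/

Derivation:
Row 8: (8-1) mod 6 = 1, so use chart row 2. Even row -> WS.
Chart row 2 tiled across columns 1-6: / P P / P P
WS row: flip the tiled sequence (start at column 6) and apply K<->P; O and / stay.
Row 8 as worked: K K / K K /
Counting 6 along the worked row gives /.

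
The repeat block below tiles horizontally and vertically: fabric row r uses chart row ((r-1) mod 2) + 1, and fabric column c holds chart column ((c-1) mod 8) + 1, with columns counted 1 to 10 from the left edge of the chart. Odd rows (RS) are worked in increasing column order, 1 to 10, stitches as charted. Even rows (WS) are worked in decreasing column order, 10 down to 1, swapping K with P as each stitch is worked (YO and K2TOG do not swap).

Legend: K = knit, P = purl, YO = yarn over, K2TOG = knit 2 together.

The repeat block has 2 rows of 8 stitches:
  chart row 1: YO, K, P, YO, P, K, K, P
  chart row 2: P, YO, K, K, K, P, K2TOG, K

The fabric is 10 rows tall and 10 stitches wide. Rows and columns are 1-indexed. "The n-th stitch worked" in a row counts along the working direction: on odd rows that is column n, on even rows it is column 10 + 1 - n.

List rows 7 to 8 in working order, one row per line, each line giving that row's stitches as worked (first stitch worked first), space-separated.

Result:
YO K P YO P K K P YO K
YO K P K2TOG K P P P YO K

Derivation:
Row 7: chart row 1, RS - tile across columns 1-10 and work as-is.
Row 8: chart row 2, WS - tiled (columns 1-10): P YO K K K P K2TOG K P YO; work from column 10 back to 1 with K<->P swapped.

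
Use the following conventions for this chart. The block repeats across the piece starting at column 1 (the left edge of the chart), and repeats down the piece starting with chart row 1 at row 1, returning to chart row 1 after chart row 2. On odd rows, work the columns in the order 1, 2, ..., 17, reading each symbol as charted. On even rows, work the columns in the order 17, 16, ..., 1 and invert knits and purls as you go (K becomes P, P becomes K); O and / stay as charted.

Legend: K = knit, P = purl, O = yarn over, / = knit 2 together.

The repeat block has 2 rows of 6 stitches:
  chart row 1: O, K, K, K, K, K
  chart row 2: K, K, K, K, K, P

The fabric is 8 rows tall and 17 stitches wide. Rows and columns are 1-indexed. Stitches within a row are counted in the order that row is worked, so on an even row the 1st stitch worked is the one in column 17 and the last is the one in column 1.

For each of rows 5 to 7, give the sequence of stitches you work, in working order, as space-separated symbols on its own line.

Row 5: chart row 1, RS - tile across columns 1-17 and work as-is.
Row 6: chart row 2, WS - tiled (columns 1-17): K K K K K P K K K K K P K K K K K; work from column 17 back to 1 with K<->P swapped.
Row 7: chart row 1, RS - tile across columns 1-17 and work as-is.

Rows as worked:
O K K K K K O K K K K K O K K K K
P P P P P K P P P P P K P P P P P
O K K K K K O K K K K K O K K K K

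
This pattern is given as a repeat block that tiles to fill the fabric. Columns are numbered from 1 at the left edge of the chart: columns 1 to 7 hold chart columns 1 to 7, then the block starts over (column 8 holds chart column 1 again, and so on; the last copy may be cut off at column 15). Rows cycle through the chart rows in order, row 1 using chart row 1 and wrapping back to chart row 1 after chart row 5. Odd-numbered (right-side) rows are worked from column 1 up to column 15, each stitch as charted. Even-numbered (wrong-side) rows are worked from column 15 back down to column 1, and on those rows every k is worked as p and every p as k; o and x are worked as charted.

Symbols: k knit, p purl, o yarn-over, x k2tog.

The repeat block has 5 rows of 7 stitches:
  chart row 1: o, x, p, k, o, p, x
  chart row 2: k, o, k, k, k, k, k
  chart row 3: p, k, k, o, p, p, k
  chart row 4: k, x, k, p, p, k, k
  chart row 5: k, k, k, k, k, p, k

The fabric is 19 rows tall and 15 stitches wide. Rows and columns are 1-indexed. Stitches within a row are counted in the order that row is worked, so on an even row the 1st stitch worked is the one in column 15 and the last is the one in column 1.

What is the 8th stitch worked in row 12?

== STITCH ==
p

Derivation:
For row 12: chart row = ((12-1) mod 5) + 1 = 2; this is a WS (even) row.
Chart row 2 tiled across columns 1-15: k o k k k k k k o k k k k k k
WS row: flip the tiled sequence (start at column 15) and apply k<->p; o and x stay.
Row 12 as worked: p p p p p p o p p p p p p o p
Counting 8 along the worked row gives p.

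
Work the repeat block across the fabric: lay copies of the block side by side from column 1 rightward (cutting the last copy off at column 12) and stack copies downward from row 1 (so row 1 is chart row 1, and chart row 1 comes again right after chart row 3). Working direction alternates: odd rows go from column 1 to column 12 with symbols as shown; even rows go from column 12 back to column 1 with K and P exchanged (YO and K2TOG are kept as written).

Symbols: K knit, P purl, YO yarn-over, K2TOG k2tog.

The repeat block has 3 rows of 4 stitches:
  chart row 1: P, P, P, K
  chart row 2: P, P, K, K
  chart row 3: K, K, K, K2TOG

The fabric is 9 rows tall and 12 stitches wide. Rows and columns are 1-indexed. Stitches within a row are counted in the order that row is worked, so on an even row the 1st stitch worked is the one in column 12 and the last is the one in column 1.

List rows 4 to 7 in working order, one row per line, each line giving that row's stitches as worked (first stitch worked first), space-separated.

Row 4: chart row 1, WS - tiled (columns 1-12): P P P K P P P K P P P K; work from column 12 back to 1 with K<->P swapped.
Row 5: chart row 2, RS - tile across columns 1-12 and work as-is.
Row 6: chart row 3, WS - tiled (columns 1-12): K K K K2TOG K K K K2TOG K K K K2TOG; work from column 12 back to 1 with K<->P swapped.
Row 7: chart row 1, RS - tile across columns 1-12 and work as-is.

== ROWS AS WORKED ==
P K K K P K K K P K K K
P P K K P P K K P P K K
K2TOG P P P K2TOG P P P K2TOG P P P
P P P K P P P K P P P K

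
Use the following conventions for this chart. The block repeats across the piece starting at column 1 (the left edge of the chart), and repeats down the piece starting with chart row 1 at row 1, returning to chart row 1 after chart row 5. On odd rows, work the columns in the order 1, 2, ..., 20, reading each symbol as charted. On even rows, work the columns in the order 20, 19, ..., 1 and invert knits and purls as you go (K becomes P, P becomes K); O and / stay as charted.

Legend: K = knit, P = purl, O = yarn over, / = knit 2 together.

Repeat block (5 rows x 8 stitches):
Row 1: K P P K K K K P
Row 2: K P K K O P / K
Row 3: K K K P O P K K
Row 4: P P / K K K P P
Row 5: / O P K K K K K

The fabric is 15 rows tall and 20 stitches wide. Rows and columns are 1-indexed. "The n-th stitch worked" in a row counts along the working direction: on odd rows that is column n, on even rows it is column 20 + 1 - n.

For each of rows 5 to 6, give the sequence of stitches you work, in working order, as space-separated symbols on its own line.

Row 5: chart row 5, RS - tile across columns 1-20 and work as-is.
Row 6: chart row 1, WS - tiled (columns 1-20): K P P K K K K P K P P K K K K P K P P K; work from column 20 back to 1 with K<->P swapped.

Rows as worked:
/ O P K K K K K / O P K K K K K / O P K
P K K P K P P P P K K P K P P P P K K P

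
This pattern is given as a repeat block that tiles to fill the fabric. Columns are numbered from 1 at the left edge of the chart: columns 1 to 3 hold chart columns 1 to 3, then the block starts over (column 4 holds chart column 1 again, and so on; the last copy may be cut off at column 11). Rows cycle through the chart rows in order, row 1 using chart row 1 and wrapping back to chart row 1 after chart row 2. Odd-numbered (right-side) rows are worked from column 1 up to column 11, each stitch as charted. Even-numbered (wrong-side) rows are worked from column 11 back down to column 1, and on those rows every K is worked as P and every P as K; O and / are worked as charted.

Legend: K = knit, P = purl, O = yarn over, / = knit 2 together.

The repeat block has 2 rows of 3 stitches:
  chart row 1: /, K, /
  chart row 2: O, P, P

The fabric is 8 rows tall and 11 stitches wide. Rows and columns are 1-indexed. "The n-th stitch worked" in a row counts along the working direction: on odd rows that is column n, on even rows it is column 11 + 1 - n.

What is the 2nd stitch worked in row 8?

Stitch:
O

Derivation:
For row 8: chart row = ((8-1) mod 2) + 1 = 2; this is a WS (even) row.
Chart row 2 tiled across columns 1-11: O P P O P P O P P O P
WS: work from column 11 back to column 1 (reverse the tiled row), swapping K<->P (O and / unchanged).
Row 8 as worked: K O K K O K K O K K O
Stitch 2 in working order -> O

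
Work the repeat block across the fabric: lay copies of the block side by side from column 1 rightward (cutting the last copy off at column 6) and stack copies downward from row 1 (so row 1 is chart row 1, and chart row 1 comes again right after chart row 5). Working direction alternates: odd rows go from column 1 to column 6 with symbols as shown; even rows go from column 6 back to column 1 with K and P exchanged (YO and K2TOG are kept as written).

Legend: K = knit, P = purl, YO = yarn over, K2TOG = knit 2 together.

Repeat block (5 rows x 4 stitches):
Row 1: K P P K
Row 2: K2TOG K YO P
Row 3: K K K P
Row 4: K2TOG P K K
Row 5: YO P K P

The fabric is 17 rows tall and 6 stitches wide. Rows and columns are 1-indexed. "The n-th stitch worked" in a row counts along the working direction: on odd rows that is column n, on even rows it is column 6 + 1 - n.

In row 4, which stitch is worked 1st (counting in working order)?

Row 4: (4-1) mod 5 = 3, so use chart row 4. Even row -> WS.
Chart row 4 tiled across columns 1-6: K2TOG P K K K2TOG P
WS row: flip the tiled sequence (start at column 6) and apply K<->P; YO and K2TOG stay.
Row 4 as worked: K K2TOG P P K K2TOG
Counting 1 along the worked row gives K.

== STITCH ==
K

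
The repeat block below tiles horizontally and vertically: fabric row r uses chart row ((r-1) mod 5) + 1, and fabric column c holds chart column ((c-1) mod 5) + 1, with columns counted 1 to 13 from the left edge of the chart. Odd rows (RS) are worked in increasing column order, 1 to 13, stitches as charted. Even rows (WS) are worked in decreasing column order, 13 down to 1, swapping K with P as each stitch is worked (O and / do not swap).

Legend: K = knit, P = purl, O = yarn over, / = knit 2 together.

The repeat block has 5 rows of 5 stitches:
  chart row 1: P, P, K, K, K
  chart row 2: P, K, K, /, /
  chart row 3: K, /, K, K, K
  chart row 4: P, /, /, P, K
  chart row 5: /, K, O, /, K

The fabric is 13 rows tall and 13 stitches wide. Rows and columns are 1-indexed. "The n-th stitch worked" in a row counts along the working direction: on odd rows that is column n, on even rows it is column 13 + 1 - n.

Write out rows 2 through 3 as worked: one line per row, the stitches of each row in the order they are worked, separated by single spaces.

Rows as worked:
P P K / / P P K / / P P K
K / K K K K / K K K K / K

Derivation:
Row 2: chart row 2, WS - tiled (columns 1-13): P K K / / P K K / / P K K; work from column 13 back to 1 with K<->P swapped.
Row 3: chart row 3, RS - tile across columns 1-13 and work as-is.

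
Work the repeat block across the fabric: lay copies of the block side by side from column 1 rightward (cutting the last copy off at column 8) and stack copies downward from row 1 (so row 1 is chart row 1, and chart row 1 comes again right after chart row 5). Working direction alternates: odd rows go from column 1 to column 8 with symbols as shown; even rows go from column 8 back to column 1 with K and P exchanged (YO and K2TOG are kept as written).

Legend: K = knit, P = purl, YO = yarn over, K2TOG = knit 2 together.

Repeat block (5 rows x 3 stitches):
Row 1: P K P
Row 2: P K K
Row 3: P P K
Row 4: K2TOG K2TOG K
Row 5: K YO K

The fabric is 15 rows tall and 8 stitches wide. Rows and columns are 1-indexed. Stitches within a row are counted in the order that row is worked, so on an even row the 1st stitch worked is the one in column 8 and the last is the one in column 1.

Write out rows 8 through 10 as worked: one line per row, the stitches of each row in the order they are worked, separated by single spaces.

Rows as worked:
K K P K K P K K
K2TOG K2TOG K K2TOG K2TOG K K2TOG K2TOG
YO P P YO P P YO P

Derivation:
Row 8: chart row 3, WS - tiled (columns 1-8): P P K P P K P P; work from column 8 back to 1 with K<->P swapped.
Row 9: chart row 4, RS - tile across columns 1-8 and work as-is.
Row 10: chart row 5, WS - tiled (columns 1-8): K YO K K YO K K YO; work from column 8 back to 1 with K<->P swapped.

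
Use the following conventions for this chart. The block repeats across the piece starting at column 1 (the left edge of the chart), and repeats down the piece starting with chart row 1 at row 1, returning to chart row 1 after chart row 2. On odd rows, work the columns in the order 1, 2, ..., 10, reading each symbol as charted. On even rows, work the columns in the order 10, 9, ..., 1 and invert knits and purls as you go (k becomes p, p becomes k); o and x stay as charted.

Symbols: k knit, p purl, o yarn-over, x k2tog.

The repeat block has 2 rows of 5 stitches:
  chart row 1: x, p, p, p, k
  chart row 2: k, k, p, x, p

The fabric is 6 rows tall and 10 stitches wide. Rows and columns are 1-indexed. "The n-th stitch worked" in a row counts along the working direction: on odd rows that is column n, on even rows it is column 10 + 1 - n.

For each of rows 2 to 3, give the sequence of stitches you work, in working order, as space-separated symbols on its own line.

Row 2: chart row 2, WS - tiled (columns 1-10): k k p x p k k p x p; work from column 10 back to 1 with k<->p swapped.
Row 3: chart row 1, RS - tile across columns 1-10 and work as-is.

Result:
k x k p p k x k p p
x p p p k x p p p k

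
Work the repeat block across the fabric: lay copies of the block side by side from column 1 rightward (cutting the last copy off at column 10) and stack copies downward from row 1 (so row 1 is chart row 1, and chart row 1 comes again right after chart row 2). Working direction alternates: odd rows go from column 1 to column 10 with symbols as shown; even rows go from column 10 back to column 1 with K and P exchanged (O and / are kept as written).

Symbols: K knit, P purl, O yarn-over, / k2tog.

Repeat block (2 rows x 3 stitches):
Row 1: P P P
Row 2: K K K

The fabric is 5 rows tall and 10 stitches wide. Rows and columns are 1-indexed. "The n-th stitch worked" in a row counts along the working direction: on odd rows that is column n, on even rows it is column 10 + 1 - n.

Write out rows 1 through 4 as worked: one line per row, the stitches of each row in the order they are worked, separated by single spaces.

Row 1: chart row 1, RS - tile across columns 1-10 and work as-is.
Row 2: chart row 2, WS - tiled (columns 1-10): K K K K K K K K K K; work from column 10 back to 1 with K<->P swapped.
Row 3: chart row 1, RS - tile across columns 1-10 and work as-is.
Row 4: chart row 2, WS - tiled (columns 1-10): K K K K K K K K K K; work from column 10 back to 1 with K<->P swapped.

== ROWS AS WORKED ==
P P P P P P P P P P
P P P P P P P P P P
P P P P P P P P P P
P P P P P P P P P P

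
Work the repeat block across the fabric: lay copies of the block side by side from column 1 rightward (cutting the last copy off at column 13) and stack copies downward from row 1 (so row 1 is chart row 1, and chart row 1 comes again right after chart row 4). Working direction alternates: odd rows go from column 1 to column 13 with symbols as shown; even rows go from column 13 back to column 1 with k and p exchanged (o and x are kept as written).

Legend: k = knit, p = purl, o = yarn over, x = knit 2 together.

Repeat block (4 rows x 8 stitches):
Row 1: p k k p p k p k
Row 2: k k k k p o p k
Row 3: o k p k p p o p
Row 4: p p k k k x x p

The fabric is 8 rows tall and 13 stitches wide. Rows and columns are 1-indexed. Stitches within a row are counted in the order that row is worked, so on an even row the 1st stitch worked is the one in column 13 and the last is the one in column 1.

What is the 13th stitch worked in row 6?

Row 6: (6-1) mod 4 = 1, so use chart row 2. Even row -> WS.
Chart row 2 tiled across columns 1-13: k k k k p o p k k k k k p
WS row: flip the tiled sequence (start at column 13) and apply k<->p; o and x stay.
Row 6 as worked: k p p p p p k o k p p p p
The 13th stitch worked is p.

Result:
p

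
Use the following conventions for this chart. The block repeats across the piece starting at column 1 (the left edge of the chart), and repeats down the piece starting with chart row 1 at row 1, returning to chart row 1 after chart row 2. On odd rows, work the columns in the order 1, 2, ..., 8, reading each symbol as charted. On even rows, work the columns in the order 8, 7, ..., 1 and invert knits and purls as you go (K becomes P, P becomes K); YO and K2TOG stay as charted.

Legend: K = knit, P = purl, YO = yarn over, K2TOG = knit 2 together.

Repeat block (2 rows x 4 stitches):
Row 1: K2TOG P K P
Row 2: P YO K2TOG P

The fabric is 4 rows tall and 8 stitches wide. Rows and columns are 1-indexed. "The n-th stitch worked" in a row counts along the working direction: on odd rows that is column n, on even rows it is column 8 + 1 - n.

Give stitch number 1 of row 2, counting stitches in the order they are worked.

Row 2: (2-1) mod 2 = 1, so use chart row 2. Even row -> WS.
Chart row 2 tiled across columns 1-8: P YO K2TOG P P YO K2TOG P
Wrong side: read the tiled row from column 8 down to 1 and exchange K with P (leave YO, K2TOG).
Row 2 as worked: K K2TOG YO K K K2TOG YO K
The 1st stitch worked is K.

Result:
K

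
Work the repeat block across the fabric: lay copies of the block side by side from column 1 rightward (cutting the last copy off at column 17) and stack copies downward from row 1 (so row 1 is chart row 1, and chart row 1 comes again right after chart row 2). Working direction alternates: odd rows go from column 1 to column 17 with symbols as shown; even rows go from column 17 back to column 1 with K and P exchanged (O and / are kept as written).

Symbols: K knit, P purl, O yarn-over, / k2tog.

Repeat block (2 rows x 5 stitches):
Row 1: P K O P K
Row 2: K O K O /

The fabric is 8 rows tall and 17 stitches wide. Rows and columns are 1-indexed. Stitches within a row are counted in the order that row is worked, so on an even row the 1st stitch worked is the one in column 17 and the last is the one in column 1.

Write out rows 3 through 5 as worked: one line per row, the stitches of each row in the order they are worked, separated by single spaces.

Rows as worked:
P K O P K P K O P K P K O P K P K
O P / O P O P / O P O P / O P O P
P K O P K P K O P K P K O P K P K

Derivation:
Row 3: chart row 1, RS - tile across columns 1-17 and work as-is.
Row 4: chart row 2, WS - tiled (columns 1-17): K O K O / K O K O / K O K O / K O; work from column 17 back to 1 with K<->P swapped.
Row 5: chart row 1, RS - tile across columns 1-17 and work as-is.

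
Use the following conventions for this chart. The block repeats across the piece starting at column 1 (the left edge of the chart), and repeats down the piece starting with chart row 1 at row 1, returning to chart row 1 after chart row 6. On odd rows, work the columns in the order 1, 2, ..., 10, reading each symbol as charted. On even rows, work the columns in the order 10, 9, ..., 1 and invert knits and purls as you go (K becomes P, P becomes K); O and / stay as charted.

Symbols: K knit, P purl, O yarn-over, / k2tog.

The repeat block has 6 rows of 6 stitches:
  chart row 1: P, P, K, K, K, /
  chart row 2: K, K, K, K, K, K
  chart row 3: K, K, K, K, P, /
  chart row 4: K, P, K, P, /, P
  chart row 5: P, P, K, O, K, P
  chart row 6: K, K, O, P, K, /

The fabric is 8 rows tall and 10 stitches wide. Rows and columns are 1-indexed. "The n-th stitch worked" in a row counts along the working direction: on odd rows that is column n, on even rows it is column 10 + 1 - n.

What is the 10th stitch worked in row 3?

For row 3: chart row = ((3-1) mod 6) + 1 = 3; this is a RS (odd) row.
Chart row 3 tiled across columns 1-10: K K K K P / K K K K
RS row: no reversal, no swap; stitch n worked = column n.
The 10th stitch worked is K.

Stitch:
K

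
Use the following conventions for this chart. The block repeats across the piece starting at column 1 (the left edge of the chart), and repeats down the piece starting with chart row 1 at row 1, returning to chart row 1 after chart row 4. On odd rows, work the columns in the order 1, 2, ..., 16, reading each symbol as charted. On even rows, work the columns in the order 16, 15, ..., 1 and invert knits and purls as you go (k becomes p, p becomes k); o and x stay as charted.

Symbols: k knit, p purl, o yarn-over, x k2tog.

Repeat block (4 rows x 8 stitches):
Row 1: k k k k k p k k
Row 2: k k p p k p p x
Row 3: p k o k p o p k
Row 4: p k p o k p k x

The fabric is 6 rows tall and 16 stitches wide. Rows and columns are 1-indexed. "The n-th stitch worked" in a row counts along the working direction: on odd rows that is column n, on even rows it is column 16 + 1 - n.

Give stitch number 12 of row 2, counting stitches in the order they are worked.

Result:
p

Derivation:
For row 2: chart row = ((2-1) mod 4) + 1 = 2; this is a WS (even) row.
Chart row 2 tiled across columns 1-16: k k p p k p p x k k p p k p p x
Wrong side: read the tiled row from column 16 down to 1 and exchange k with p (leave o, x).
Row 2 as worked: x k k p k k p p x k k p k k p p
Stitch 12 in working order -> p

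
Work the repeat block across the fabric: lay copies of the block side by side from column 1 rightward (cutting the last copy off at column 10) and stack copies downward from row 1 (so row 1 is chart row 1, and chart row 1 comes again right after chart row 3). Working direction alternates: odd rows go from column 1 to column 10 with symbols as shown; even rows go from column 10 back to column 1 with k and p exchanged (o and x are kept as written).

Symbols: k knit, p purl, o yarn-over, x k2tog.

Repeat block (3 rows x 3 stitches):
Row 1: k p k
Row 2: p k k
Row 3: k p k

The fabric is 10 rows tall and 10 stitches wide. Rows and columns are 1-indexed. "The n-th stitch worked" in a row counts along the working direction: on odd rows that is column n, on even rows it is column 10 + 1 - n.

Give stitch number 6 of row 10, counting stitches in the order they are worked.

For row 10: chart row = ((10-1) mod 3) + 1 = 1; this is a WS (even) row.
Chart row 1 tiled across columns 1-10: k p k k p k k p k k
WS row: flip the tiled sequence (start at column 10) and apply k<->p; o and x stay.
Row 10 as worked: p p k p p k p p k p
Counting 6 along the worked row gives k.

Stitch:
k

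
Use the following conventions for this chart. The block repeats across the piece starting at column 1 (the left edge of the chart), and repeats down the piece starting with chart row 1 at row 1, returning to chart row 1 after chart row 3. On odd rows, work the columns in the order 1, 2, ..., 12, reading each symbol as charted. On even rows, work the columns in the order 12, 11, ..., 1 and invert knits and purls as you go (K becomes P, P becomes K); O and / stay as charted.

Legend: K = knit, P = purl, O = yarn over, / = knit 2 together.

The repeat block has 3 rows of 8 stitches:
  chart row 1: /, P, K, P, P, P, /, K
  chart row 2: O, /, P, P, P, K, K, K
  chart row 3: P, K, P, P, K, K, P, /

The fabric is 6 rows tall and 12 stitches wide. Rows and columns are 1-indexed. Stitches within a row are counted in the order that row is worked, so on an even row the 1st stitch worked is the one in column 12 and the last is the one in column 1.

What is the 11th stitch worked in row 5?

Row 5 uses chart row ((5-1) mod 3)+1 = 2. Row 5 is odd, so RS.
Chart row 2 tiled across columns 1-12: O / P P P K K K O / P P
RS row: no reversal, no swap; stitch n worked = column n.
The 11th stitch worked is P.

Stitch:
P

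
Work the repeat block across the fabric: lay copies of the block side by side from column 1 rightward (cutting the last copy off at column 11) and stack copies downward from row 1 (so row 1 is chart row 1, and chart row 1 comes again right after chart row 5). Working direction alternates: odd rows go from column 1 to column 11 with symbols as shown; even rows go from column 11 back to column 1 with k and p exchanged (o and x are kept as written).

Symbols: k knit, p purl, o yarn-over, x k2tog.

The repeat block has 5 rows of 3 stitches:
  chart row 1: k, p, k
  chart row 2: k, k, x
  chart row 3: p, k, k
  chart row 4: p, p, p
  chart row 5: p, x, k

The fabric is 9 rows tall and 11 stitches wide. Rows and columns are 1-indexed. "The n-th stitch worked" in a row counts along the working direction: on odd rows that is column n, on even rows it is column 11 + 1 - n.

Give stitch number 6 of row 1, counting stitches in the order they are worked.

Row 1: (1-1) mod 5 = 0, so use chart row 1. Odd row -> RS.
Chart row 1 tiled across columns 1-11: k p k k p k k p k k p
RS: work column 1 to column 11, symbols as charted — the tiled row is the row as worked.
Counting 6 along the worked row gives k.

== STITCH ==
k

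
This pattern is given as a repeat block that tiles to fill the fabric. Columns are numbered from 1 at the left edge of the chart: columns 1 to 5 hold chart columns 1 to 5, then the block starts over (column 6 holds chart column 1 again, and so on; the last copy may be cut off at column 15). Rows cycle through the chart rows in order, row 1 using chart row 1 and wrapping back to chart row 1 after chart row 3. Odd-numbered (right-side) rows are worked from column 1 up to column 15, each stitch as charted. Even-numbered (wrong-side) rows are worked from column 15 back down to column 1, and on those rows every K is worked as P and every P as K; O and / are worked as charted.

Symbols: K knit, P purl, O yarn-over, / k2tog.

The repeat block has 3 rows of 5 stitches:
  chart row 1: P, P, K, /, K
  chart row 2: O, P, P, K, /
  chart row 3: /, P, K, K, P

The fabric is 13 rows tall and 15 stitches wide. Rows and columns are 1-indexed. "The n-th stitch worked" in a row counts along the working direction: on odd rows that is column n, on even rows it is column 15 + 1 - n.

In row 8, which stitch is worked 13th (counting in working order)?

Row 8: (8-1) mod 3 = 1, so use chart row 2. Even row -> WS.
Chart row 2 tiled across columns 1-15: O P P K / O P P K / O P P K /
Wrong side: read the tiled row from column 15 down to 1 and exchange K with P (leave O, /).
Row 8 as worked: / P K K O / P K K O / P K K O
The 13th stitch worked is K.

Stitch:
K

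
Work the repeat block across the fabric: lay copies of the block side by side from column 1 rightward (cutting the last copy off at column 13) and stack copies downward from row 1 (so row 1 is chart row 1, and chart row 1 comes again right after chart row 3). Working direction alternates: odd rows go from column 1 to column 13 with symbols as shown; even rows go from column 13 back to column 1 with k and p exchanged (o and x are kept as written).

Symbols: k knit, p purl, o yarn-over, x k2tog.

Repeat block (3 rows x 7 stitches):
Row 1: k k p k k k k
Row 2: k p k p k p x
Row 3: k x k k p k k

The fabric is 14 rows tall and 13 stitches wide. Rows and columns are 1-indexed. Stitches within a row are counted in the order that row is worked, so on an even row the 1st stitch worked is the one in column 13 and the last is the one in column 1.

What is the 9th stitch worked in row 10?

For row 10: chart row = ((10-1) mod 3) + 1 = 1; this is a WS (even) row.
Chart row 1 tiled across columns 1-13: k k p k k k k k k p k k k
WS row: flip the tiled sequence (start at column 13) and apply k<->p; o and x stay.
Row 10 as worked: p p p k p p p p p p k p p
Counting 9 along the worked row gives p.

Result:
p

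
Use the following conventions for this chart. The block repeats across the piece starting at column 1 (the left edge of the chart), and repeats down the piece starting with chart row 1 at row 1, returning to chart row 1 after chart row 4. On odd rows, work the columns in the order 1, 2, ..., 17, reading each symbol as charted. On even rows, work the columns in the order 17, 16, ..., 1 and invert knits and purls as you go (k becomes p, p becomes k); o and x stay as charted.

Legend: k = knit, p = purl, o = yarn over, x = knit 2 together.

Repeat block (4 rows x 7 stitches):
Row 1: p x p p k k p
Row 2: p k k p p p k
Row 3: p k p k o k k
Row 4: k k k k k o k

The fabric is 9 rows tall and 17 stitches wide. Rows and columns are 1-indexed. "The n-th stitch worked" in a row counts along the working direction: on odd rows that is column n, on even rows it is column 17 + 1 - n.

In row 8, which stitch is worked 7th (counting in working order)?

For row 8: chart row = ((8-1) mod 4) + 1 = 4; this is a WS (even) row.
Chart row 4 tiled across columns 1-17: k k k k k o k k k k k k o k k k k
Wrong side: read the tiled row from column 17 down to 1 and exchange k with p (leave o, x).
Row 8 as worked: p p p p o p p p p p p o p p p p p
Counting 7 along the worked row gives p.

== STITCH ==
p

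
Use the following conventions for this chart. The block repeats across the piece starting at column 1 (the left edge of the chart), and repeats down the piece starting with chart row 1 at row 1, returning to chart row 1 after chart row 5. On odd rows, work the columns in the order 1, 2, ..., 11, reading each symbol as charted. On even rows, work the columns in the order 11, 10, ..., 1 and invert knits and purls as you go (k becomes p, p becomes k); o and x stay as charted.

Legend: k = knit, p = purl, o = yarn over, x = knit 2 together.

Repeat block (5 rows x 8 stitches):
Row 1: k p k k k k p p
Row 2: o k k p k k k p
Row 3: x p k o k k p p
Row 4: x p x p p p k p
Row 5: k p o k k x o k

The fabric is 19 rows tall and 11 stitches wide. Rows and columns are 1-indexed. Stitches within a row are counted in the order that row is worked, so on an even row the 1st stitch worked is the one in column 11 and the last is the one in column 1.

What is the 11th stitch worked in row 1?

== STITCH ==
k

Derivation:
Row 1 uses chart row ((1-1) mod 5)+1 = 1. Row 1 is odd, so RS.
Chart row 1 tiled across columns 1-11: k p k k k k p p k p k
RS: work column 1 to column 11, symbols as charted — the tiled row is the row as worked.
Counting 11 along the worked row gives k.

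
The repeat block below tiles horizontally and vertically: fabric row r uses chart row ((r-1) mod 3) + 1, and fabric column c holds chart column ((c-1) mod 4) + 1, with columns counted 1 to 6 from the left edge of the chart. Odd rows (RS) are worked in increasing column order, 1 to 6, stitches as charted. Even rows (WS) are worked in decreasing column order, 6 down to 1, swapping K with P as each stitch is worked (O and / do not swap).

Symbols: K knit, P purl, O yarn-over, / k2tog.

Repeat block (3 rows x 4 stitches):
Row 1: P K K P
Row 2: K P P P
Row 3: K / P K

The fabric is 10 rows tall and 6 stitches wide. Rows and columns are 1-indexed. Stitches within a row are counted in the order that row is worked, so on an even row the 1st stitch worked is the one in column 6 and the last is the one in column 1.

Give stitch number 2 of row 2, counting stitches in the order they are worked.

== STITCH ==
P

Derivation:
For row 2: chart row = ((2-1) mod 3) + 1 = 2; this is a WS (even) row.
Chart row 2 tiled across columns 1-6: K P P P K P
Wrong side: read the tiled row from column 6 down to 1 and exchange K with P (leave O, /).
Row 2 as worked: K P K K K P
Stitch 2 in working order -> P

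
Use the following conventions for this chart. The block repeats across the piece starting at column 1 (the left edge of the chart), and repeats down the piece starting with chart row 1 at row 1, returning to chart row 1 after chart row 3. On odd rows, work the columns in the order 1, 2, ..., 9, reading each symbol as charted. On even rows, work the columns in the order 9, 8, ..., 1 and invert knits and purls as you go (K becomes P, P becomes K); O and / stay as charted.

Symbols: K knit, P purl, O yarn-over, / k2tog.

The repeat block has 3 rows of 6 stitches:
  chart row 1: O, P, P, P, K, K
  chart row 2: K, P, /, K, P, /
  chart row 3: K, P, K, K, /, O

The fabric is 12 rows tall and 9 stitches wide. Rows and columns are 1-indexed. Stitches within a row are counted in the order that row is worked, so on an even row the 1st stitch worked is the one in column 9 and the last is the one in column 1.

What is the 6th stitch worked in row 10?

== STITCH ==
K

Derivation:
Row 10: (10-1) mod 3 = 0, so use chart row 1. Even row -> WS.
Chart row 1 tiled across columns 1-9: O P P P K K O P P
Wrong side: read the tiled row from column 9 down to 1 and exchange K with P (leave O, /).
Row 10 as worked: K K O P P K K K O
Counting 6 along the worked row gives K.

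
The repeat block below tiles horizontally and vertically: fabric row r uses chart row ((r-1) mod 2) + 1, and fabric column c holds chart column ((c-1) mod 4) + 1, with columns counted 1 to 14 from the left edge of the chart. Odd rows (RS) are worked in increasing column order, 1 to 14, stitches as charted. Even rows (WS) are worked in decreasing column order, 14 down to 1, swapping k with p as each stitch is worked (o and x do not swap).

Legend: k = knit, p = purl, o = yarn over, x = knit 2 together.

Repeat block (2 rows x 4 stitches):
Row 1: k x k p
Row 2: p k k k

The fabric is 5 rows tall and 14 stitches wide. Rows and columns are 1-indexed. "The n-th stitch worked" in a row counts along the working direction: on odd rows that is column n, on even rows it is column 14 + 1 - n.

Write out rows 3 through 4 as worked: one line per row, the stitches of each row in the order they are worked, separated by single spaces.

== ROWS AS WORKED ==
k x k p k x k p k x k p k x
p k p p p k p p p k p p p k

Derivation:
Row 3: chart row 1, RS - tile across columns 1-14 and work as-is.
Row 4: chart row 2, WS - tiled (columns 1-14): p k k k p k k k p k k k p k; work from column 14 back to 1 with k<->p swapped.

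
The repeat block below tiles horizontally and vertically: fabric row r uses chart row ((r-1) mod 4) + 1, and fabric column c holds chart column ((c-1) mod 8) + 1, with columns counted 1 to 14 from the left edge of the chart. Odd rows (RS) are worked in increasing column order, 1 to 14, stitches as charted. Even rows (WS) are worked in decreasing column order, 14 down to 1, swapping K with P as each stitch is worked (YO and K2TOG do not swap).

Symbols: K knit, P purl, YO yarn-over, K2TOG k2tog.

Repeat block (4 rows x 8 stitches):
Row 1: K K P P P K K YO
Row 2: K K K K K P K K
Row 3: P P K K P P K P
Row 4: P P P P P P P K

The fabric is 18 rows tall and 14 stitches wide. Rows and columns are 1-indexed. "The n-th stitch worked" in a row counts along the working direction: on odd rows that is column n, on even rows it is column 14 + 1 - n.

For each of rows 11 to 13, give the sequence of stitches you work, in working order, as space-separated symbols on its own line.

Row 11: chart row 3, RS - tile across columns 1-14 and work as-is.
Row 12: chart row 4, WS - tiled (columns 1-14): P P P P P P P K P P P P P P; work from column 14 back to 1 with K<->P swapped.
Row 13: chart row 1, RS - tile across columns 1-14 and work as-is.

== ROWS AS WORKED ==
P P K K P P K P P P K K P P
K K K K K K P K K K K K K K
K K P P P K K YO K K P P P K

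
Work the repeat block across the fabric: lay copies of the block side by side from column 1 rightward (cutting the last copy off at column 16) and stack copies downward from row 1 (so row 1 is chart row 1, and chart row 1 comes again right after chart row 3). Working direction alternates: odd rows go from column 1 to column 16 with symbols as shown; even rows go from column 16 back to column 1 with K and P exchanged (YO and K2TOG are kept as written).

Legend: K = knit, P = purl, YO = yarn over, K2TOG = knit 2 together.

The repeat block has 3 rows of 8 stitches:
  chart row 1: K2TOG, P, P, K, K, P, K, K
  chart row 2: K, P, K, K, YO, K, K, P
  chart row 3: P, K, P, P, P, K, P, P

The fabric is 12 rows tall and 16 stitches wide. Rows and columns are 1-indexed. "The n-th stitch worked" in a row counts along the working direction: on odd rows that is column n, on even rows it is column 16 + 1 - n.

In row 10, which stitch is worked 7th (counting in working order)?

Stitch:
K

Derivation:
Row 10 uses chart row ((10-1) mod 3)+1 = 1. Row 10 is even, so WS.
Chart row 1 tiled across columns 1-16: K2TOG P P K K P K K K2TOG P P K K P K K
Wrong side: read the tiled row from column 16 down to 1 and exchange K with P (leave YO, K2TOG).
Row 10 as worked: P P K P P K K K2TOG P P K P P K K K2TOG
The 7th stitch worked is K.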